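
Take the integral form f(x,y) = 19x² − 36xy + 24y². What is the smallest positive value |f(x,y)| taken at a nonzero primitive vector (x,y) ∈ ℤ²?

translate: b→2 (≡-36 mod 38), so (19,-36,24)→(19,2,7)
flip: (19,2,7)→(7,-2,19)
reduced (well bottom): (7,-2,19) with a≤c, −a<b≤a
well minimum = a = 7

7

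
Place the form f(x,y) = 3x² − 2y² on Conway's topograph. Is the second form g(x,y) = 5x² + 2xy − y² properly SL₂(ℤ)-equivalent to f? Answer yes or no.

D₁ = 24, D₂ = 24
river cycle of f (length 2): (-2, 4, 1), (1, 4, -2)
river cycle of g (length 2): (-1, 4, 2), (2, 4, -1)
cycles differ ⇒ inequivalent

no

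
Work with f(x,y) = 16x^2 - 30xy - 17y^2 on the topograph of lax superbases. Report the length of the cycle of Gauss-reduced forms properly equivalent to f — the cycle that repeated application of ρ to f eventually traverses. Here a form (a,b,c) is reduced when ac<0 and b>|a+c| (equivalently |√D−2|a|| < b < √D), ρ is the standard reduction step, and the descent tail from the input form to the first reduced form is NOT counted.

D = 1988, ⌊√D⌋ = 44
descent: ρ → (-17,30,16)  [lands on river]
river: ρ → (16,34,-13)
river: ρ → (-13,44,1)
river: ρ → (1,44,-13)
river: ρ → (-13,34,16)
river: ρ → (16,30,-17)
river: ρ → (-17,38,8)
river: ρ → (8,42,-7)
river: ρ → (-7,42,8)
river: ρ → (8,38,-17)
ρ-cycle length = 10 (tail of 1 descent step not counted)

10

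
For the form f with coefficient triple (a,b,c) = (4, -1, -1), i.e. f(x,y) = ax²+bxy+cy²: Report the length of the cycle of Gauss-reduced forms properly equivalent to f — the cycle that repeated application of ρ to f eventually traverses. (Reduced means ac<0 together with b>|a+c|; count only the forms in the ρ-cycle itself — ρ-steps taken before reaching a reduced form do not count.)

D = 17, ⌊√D⌋ = 4
descent: ρ → (-1,3,2)  [lands on river]
river: ρ → (2,1,-2)
river: ρ → (-2,3,1)
river: ρ → (1,3,-2)
river: ρ → (-2,1,2)
river: ρ → (2,3,-1)
ρ-cycle length = 6 (tail of 1 descent step not counted)

6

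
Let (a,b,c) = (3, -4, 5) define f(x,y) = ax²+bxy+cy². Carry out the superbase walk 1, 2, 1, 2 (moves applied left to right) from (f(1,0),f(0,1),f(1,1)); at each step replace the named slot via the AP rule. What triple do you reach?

start (3,5,4) = (f(1,0),f(0,1),f(1,1))
replace slot 1: 2·(5+4) − 3 = 15 → (15,5,4)
replace slot 2: 2·(15+4) − 5 = 33 → (15,33,4)
replace slot 1: 2·(33+4) − 15 = 59 → (59,33,4)
replace slot 2: 2·(59+4) − 33 = 93 → (59,93,4)

59,93,4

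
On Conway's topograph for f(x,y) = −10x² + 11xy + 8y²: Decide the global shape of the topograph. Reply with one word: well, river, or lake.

D = b²−4ac = 11² − 4·(-10)·8 = 441
D = 21² is a perfect square ⇒ form factors over ℤ ⇒ lakes

lake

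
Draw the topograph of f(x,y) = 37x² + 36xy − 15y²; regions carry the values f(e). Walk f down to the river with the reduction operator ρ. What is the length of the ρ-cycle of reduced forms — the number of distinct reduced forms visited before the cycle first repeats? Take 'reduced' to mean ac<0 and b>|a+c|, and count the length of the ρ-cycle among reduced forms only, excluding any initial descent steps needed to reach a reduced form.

D = 3516, ⌊√D⌋ = 59
river: ρ → (-15,54,10)
river: ρ → (10,46,-35)
river: ρ → (-35,24,21)
river: ρ → (21,18,-38)
river: ρ → (-38,58,1)
river: ρ → (1,58,-38)
river: ρ → (-38,18,21)
river: ρ → (21,24,-35)
river: ρ → (-35,46,10)
river: ρ → (10,54,-15)
river: ρ → (-15,36,37)
river: ρ → (37,38,-14)
river: ρ → (-14,46,25)
river: ρ → (25,54,-6)
river: ρ → (-6,54,25)
river: ρ → (25,46,-14)
river: ρ → (-14,38,37)
river: ρ → (37,36,-15)
ρ-cycle length = 18 (tail of 0 descent steps not counted)

18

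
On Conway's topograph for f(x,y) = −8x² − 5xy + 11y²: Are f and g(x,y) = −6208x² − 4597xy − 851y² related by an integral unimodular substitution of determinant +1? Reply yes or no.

D₁ = 377, D₂ = 377
river cycle of f (length 6): (11, 5, -8), (-8, 11, 8), (8, 5, -11), (-11, 17, 2), (2, 19, -2), (-2, 17, 11)
river cycle of g (length 6): (-8, 11, 8), (8, 5, -11), (-11, 17, 2), (2, 19, -2), (-2, 17, 11), (11, 5, -8)
cycles coincide ⇒ equivalent

yes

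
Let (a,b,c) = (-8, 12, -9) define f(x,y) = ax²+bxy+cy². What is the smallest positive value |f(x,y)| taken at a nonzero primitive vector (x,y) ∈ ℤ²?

translate: b→4 (≡-12 mod 16), so (8,-12,9)→(8,4,5)
flip: (8,4,5)→(5,-4,8)
reduced (well bottom): (5,-4,8) with a≤c, −a<b≤a
well minimum |f| = |-5| = 5 (negative-definite)

5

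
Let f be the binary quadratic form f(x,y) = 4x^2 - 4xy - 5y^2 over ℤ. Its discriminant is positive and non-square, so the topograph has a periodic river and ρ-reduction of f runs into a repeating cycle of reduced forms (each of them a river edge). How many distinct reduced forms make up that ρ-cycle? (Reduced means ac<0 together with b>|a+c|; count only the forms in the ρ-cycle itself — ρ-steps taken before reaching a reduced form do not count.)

D = 96, ⌊√D⌋ = 9
descent: ρ → (-5,4,4)  [lands on river]
river: ρ → (4,4,-5)
river: ρ → (-5,6,3)
river: ρ → (3,6,-5)
ρ-cycle length = 4 (tail of 1 descent step not counted)

4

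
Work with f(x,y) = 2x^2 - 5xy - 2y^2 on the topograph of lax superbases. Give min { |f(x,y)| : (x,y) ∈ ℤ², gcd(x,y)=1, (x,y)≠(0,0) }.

descent: ρ → (-2,5,2)  [lands on river]
river: ρ → (2,3,-4)
river: ρ → (-4,5,1)
river: ρ → (1,5,-4)
river: ρ → (-4,3,2)
river: ρ → (2,5,-2)
river: ρ → (-2,3,4)
river: ρ → (4,5,-1)
river: ρ → (-1,5,4)
river: ρ → (4,3,-2)
closes: descent 1, river 10
min |a| on river = 1

1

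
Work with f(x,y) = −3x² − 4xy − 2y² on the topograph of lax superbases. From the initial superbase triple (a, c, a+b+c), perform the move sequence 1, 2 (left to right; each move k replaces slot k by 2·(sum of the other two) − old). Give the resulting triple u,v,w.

start (-3,-2,-9) = (f(1,0),f(0,1),f(1,1))
replace slot 1: 2·((-2)+(-9)) − (-3) = -19 → (-19,-2,-9)
replace slot 2: 2·((-19)+(-9)) − (-2) = -54 → (-19,-54,-9)

-19,-54,-9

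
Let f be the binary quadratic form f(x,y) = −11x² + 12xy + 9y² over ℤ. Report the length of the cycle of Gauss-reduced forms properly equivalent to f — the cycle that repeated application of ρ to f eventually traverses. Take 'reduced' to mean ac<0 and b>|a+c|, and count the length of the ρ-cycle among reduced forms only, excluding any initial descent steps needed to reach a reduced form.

D = 540, ⌊√D⌋ = 23
river: ρ → (9,6,-14)
river: ρ → (-14,22,1)
river: ρ → (1,22,-14)
river: ρ → (-14,6,9)
river: ρ → (9,12,-11)
river: ρ → (-11,10,10)
river: ρ → (10,10,-11)
river: ρ → (-11,12,9)
ρ-cycle length = 8 (tail of 0 descent steps not counted)

8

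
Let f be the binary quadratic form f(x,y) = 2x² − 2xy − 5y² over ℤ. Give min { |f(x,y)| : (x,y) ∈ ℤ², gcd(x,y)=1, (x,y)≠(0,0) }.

descent: ρ → (-5,2,2)
descent: ρ → (2,6,-1)  [lands on river]
river: ρ → (-1,6,2)
closes: descent 2, river 2
min |a| on river = 1

1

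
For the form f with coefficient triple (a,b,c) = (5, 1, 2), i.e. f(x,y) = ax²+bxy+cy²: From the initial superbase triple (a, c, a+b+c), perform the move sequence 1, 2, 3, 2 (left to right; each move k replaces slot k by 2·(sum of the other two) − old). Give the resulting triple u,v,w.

start (5,2,8) = (f(1,0),f(0,1),f(1,1))
replace slot 1: 2·(2+8) − 5 = 15 → (15,2,8)
replace slot 2: 2·(15+8) − 2 = 44 → (15,44,8)
replace slot 3: 2·(15+44) − 8 = 110 → (15,44,110)
replace slot 2: 2·(15+110) − 44 = 206 → (15,206,110)

15,206,110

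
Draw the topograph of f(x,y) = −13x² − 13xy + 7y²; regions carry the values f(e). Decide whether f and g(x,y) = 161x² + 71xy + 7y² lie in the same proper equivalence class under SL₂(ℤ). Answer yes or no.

D₁ = 533, D₂ = 533
river cycle of f (length 10): (7, 13, -13), (-13, 13, 7), (7, 15, -11), (-11, 7, 11), (11, 15, -7), (-7, 13, 13), (13, 13, -7), (-7, 15, 11), (11, 7, -11), (-11, 15, 7)
river cycle of g (length 10): (7, 13, -13), (-13, 13, 7), (7, 15, -11), (-11, 7, 11), (11, 15, -7), (-7, 13, 13), (13, 13, -7), (-7, 15, 11), (11, 7, -11), (-11, 15, 7)
cycles coincide ⇒ equivalent

yes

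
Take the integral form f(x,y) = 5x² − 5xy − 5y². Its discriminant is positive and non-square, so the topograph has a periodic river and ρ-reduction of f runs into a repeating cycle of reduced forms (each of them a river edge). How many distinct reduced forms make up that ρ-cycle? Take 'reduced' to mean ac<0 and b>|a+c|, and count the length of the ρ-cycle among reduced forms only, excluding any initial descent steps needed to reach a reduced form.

D = 125, ⌊√D⌋ = 11
descent: ρ → (-5,5,5)  [lands on river]
river: ρ → (5,5,-5)
ρ-cycle length = 2 (tail of 1 descent step not counted)

2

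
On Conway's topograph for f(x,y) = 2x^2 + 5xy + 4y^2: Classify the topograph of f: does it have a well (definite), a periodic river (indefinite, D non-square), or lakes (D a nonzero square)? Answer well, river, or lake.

D = b²−4ac = 5² − 4·2·4 = -7
D < 0 ⇒ definite ⇒ every region one sign ⇒ single well

well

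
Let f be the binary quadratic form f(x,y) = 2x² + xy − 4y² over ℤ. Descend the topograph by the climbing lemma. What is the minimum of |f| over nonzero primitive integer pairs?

descent: ρ → (-4,-1,2)
descent: ρ → (2,5,-1)  [lands on river]
river: ρ → (-1,5,2)
river: ρ → (2,3,-3)
river: ρ → (-3,3,2)
closes: descent 2, river 4
min |a| on river = 1

1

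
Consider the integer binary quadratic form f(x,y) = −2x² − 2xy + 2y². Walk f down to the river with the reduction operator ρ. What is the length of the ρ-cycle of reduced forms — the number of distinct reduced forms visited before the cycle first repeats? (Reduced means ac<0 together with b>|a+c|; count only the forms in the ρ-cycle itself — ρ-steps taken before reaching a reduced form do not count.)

D = 20, ⌊√D⌋ = 4
descent: ρ → (2,2,-2)  [lands on river]
river: ρ → (-2,2,2)
ρ-cycle length = 2 (tail of 1 descent step not counted)

2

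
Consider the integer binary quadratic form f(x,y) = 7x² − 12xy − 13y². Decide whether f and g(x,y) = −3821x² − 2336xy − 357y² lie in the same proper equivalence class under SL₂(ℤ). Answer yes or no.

D₁ = 508, D₂ = 508
river cycle of f (length 12): (-13, 12, 7), (7, 16, -9), (-9, 20, 3), (3, 22, -2), (-2, 22, 3), (3, 20, -9), (-9, 16, 7), (7, 12, -13), (-13, 14, 6), (6, 22, -1), … (2 more)
river cycle of g (length 12): (3, 22, -2), (-2, 22, 3), (3, 20, -9), (-9, 16, 7), (7, 12, -13), (-13, 14, 6), (6, 22, -1), (-1, 22, 6), (6, 14, -13), (-13, 12, 7), … (2 more)
cycles coincide ⇒ equivalent

yes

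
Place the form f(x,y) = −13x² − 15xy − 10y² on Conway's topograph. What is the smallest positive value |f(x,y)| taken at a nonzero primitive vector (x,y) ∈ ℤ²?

translate: b→-11 (≡15 mod 26), so (13,15,10)→(13,-11,8)
flip: (13,-11,8)→(8,11,13)
translate: b→-5 (≡11 mod 16), so (8,11,13)→(8,-5,10)
reduced (well bottom): (8,-5,10) with a≤c, −a<b≤a
well minimum |f| = |-8| = 8 (negative-definite)

8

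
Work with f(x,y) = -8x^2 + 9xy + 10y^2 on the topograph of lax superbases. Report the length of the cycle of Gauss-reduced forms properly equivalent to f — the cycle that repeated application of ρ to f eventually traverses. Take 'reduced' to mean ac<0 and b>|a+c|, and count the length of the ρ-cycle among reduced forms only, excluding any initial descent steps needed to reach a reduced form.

D = 401, ⌊√D⌋ = 20
river: ρ → (10,11,-7)
river: ρ → (-7,17,4)
river: ρ → (4,15,-11)
river: ρ → (-11,7,8)
river: ρ → (8,9,-10)
river: ρ → (-10,11,7)
river: ρ → (7,17,-4)
river: ρ → (-4,15,11)
river: ρ → (11,7,-8)
river: ρ → (-8,9,10)
ρ-cycle length = 10 (tail of 0 descent steps not counted)

10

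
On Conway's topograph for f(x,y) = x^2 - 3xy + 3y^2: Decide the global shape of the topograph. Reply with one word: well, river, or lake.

D = b²−4ac = (-3)² − 4·1·3 = -3
D < 0 ⇒ definite ⇒ every region one sign ⇒ single well

well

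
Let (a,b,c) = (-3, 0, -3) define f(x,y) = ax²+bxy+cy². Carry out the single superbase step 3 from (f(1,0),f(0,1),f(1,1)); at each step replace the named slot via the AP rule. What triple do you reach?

start (-3,-3,-6) = (f(1,0),f(0,1),f(1,1))
replace slot 3: 2·((-3)+(-3)) − (-6) = -6 → (-3,-3,-6)

-3,-3,-6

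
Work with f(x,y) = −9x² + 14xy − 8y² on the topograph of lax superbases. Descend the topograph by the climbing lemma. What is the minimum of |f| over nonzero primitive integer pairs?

translate: b→4 (≡-14 mod 18), so (9,-14,8)→(9,4,3)
flip: (9,4,3)→(3,-4,9)
translate: b→2 (≡-4 mod 6), so (3,-4,9)→(3,2,8)
reduced (well bottom): (3,2,8) with a≤c, −a<b≤a
well minimum |f| = |-3| = 3 (negative-definite)

3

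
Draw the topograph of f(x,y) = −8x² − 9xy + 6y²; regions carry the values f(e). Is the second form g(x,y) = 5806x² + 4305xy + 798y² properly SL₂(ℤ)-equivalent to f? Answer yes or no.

D₁ = 273, D₂ = 273
river cycle of f (length 8): (6, 9, -8), (-8, 7, 7), (7, 7, -8), (-8, 9, 6), (6, 15, -2), (-2, 13, 13), (13, 13, -2), (-2, 15, 6)
river cycle of g (length 8): (6, 9, -8), (-8, 7, 7), (7, 7, -8), (-8, 9, 6), (6, 15, -2), (-2, 13, 13), (13, 13, -2), (-2, 15, 6)
cycles coincide ⇒ equivalent

yes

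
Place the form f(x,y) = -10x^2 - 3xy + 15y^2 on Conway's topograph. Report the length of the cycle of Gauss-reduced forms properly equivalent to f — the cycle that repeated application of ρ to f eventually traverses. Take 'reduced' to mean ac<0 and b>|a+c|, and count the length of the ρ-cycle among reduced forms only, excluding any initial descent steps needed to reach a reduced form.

D = 609, ⌊√D⌋ = 24
descent: ρ → (15,3,-10)
descent: ρ → (-10,17,8)  [lands on river]
river: ρ → (8,15,-12)
river: ρ → (-12,9,11)
river: ρ → (11,13,-10)
river: ρ → (-10,7,14)
river: ρ → (14,21,-3)
river: ρ → (-3,21,14)
river: ρ → (14,7,-10)
river: ρ → (-10,13,11)
river: ρ → (11,9,-12)
river: ρ → (-12,15,8)
river: ρ → (8,17,-10)
river: ρ → (-10,23,2)
river: ρ → (2,21,-21)
river: ρ → (-21,21,2)
river: ρ → (2,23,-10)
ρ-cycle length = 16 (tail of 2 descent steps not counted)

16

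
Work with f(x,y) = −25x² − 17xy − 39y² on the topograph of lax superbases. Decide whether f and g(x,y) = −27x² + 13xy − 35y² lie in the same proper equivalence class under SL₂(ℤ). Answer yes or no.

D₁ = -3611, D₂ = -3611
f is negative-definite; reduce −f:
−f: reduced (well bottom): (25,17,39) with a≤c, −a<b≤a
flip sign back: reduced form of f is (-25,-17,-39)
g is negative-definite; reduce −g:
−g: reduced (well bottom): (27,-13,35) with a≤c, −a<b≤a
flip sign back: reduced form of g is (-27,13,-35)
reduced forms (-25, -17, -39) vs (-27, 13, -35) ⇒ inequivalent

no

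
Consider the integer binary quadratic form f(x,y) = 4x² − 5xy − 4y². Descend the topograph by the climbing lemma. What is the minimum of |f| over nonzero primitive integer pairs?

descent: ρ → (-4,5,4)  [lands on river]
river: ρ → (4,3,-5)
river: ρ → (-5,7,2)
river: ρ → (2,9,-1)
river: ρ → (-1,9,2)
river: ρ → (2,7,-5)
river: ρ → (-5,3,4)
river: ρ → (4,5,-4)
river: ρ → (-4,3,5)
river: ρ → (5,7,-2)
river: ρ → (-2,9,1)
river: ρ → (1,9,-2)
river: ρ → (-2,7,5)
river: ρ → (5,3,-4)
closes: descent 1, river 14
min |a| on river = 1

1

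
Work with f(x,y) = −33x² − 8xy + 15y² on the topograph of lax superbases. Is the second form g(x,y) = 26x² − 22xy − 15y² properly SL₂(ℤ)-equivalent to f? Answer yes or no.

D₁ = 2044, D₂ = 2044
river cycle of f (length 24): (15, 38, -10), (-10, 42, 7), (7, 42, -10), (-10, 38, 15), (15, 22, -26), (-26, 30, 11), (11, 36, -17), (-17, 32, 15), (15, 28, -21), (-21, 14, 22), … (14 more)
river cycle of g (length 24): (-15, 22, 26), (26, 30, -11), (-11, 36, 17), (17, 32, -15), (-15, 28, 21), (21, 14, -22), (-22, 30, 13), (13, 22, -30), (-30, 38, 5), (5, 42, -14), … (14 more)
cycles differ ⇒ inequivalent

no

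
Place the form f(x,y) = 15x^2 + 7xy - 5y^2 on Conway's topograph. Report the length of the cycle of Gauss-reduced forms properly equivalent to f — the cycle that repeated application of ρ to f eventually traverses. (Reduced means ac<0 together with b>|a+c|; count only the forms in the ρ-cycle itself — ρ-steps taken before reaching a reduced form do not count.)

D = 349, ⌊√D⌋ = 18
descent: ρ → (-5,13,9)  [lands on river]
river: ρ → (9,5,-9)
river: ρ → (-9,13,5)
river: ρ → (5,17,-3)
river: ρ → (-3,13,15)
river: ρ → (15,17,-1)
river: ρ → (-1,17,15)
river: ρ → (15,13,-3)
river: ρ → (-3,17,5)
river: ρ → (5,13,-9)
river: ρ → (-9,5,9)
river: ρ → (9,13,-5)
river: ρ → (-5,17,3)
river: ρ → (3,13,-15)
river: ρ → (-15,17,1)
river: ρ → (1,17,-15)
river: ρ → (-15,13,3)
river: ρ → (3,17,-5)
ρ-cycle length = 18 (tail of 1 descent step not counted)

18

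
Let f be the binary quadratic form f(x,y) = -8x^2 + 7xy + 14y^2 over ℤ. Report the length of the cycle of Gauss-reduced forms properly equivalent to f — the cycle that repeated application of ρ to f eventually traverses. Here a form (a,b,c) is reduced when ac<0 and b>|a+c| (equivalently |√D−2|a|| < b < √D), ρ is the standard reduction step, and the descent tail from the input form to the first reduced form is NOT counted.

D = 497, ⌊√D⌋ = 22
river: ρ → (14,21,-1)
river: ρ → (-1,21,14)
river: ρ → (14,7,-8)
river: ρ → (-8,9,13)
river: ρ → (13,17,-4)
river: ρ → (-4,15,17)
river: ρ → (17,19,-2)
river: ρ → (-2,21,7)
river: ρ → (7,21,-2)
river: ρ → (-2,19,17)
river: ρ → (17,15,-4)
river: ρ → (-4,17,13)
river: ρ → (13,9,-8)
river: ρ → (-8,7,14)
ρ-cycle length = 14 (tail of 0 descent steps not counted)

14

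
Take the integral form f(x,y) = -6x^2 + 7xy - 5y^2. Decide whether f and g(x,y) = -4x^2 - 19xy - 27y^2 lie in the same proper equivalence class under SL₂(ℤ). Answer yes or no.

D₁ = -71, D₂ = -71
f is negative-definite; reduce −f:
−f: translate: b→5 (≡-7 mod 12), so (6,-7,5)→(6,5,4)
−f: flip: (6,5,4)→(4,-5,6)
−f: translate: b→3 (≡-5 mod 8), so (4,-5,6)→(4,3,5)
−f: reduced (well bottom): (4,3,5) with a≤c, −a<b≤a
flip sign back: reduced form of f is (-4,-3,-5)
g is negative-definite; reduce −g:
−g: translate: b→3 (≡19 mod 8), so (4,19,27)→(4,3,5)
−g: reduced (well bottom): (4,3,5) with a≤c, −a<b≤a
flip sign back: reduced form of g is (-4,-3,-5)
reduced forms (-4, -3, -5) vs (-4, -3, -5) ⇒ equivalent

yes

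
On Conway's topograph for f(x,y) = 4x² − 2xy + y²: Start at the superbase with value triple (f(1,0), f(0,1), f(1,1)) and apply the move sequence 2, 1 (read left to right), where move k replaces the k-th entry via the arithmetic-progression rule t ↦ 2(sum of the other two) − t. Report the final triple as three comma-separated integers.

start (4,1,3) = (f(1,0),f(0,1),f(1,1))
replace slot 2: 2·(4+3) − 1 = 13 → (4,13,3)
replace slot 1: 2·(13+3) − 4 = 28 → (28,13,3)

28,13,3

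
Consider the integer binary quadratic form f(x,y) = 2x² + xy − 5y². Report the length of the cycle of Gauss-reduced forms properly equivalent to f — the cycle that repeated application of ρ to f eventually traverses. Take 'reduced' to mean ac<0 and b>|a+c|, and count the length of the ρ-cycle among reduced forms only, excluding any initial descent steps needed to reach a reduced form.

D = 41, ⌊√D⌋ = 6
descent: ρ → (-5,-1,2)
descent: ρ → (2,5,-2)  [lands on river]
river: ρ → (-2,3,4)
river: ρ → (4,5,-1)
river: ρ → (-1,5,4)
river: ρ → (4,3,-2)
river: ρ → (-2,5,2)
river: ρ → (2,3,-4)
river: ρ → (-4,5,1)
river: ρ → (1,5,-4)
river: ρ → (-4,3,2)
ρ-cycle length = 10 (tail of 2 descent steps not counted)

10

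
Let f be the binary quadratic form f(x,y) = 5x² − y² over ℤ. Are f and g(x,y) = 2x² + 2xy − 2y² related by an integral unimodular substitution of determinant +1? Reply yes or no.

D₁ = 20, D₂ = 20
river cycle of f (length 2): (-1, 4, 1), (1, 4, -1)
river cycle of g (length 2): (-2, 2, 2), (2, 2, -2)
cycles differ ⇒ inequivalent

no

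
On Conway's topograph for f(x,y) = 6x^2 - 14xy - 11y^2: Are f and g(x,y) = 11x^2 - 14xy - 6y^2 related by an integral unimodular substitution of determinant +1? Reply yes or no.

D₁ = 460, D₂ = 460
river cycle of f (length 10): (-11, 14, 6), (6, 10, -15), (-15, 20, 1), (1, 20, -15), (-15, 10, 6), (6, 14, -11), (-11, 8, 9), (9, 10, -10), (-10, 10, 9), (9, 8, -11)
river cycle of g (length 10): (-6, 14, 11), (11, 8, -9), (-9, 10, 10), (10, 10, -9), (-9, 8, 11), (11, 14, -6), (-6, 10, 15), (15, 20, -1), (-1, 20, 15), (15, 10, -6)
cycles differ ⇒ inequivalent

no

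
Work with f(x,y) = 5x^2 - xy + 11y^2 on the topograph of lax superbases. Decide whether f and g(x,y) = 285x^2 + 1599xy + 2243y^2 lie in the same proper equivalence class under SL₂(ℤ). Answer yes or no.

D₁ = -219, D₂ = -219
f: reduced (well bottom): (5,-1,11) with a≤c, −a<b≤a
g: translate: b→-111 (≡1599 mod 570), so (285,1599,2243)→(285,-111,11)
g: flip: (285,-111,11)→(11,111,285)
g: translate: b→1 (≡111 mod 22), so (11,111,285)→(11,1,5)
g: flip: (11,1,5)→(5,-1,11)
g: reduced (well bottom): (5,-1,11) with a≤c, −a<b≤a
reduced forms (5, -1, 11) vs (5, -1, 11) ⇒ equivalent

yes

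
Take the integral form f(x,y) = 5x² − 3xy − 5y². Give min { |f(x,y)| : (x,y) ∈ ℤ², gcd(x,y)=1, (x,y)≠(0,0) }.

descent: ρ → (-5,3,5)  [lands on river]
river: ρ → (5,7,-3)
river: ρ → (-3,5,7)
river: ρ → (7,9,-1)
river: ρ → (-1,9,7)
river: ρ → (7,5,-3)
river: ρ → (-3,7,5)
river: ρ → (5,3,-5)
river: ρ → (-5,7,3)
river: ρ → (3,5,-7)
river: ρ → (-7,9,1)
river: ρ → (1,9,-7)
river: ρ → (-7,5,3)
river: ρ → (3,7,-5)
closes: descent 1, river 14
min |a| on river = 1

1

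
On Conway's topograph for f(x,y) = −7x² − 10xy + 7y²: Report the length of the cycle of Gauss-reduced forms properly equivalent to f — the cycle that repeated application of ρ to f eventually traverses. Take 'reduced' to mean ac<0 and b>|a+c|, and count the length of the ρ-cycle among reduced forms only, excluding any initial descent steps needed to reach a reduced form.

D = 296, ⌊√D⌋ = 17
descent: ρ → (7,10,-7)  [lands on river]
river: ρ → (-7,4,10)
river: ρ → (10,16,-1)
river: ρ → (-1,16,10)
river: ρ → (10,4,-7)
river: ρ → (-7,10,7)
river: ρ → (7,4,-10)
river: ρ → (-10,16,1)
river: ρ → (1,16,-10)
river: ρ → (-10,4,7)
ρ-cycle length = 10 (tail of 1 descent step not counted)

10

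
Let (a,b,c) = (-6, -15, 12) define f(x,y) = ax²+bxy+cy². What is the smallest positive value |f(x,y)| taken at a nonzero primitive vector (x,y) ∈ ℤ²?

descent: ρ → (12,15,-6)  [lands on river]
river: ρ → (-6,21,3)
river: ρ → (3,21,-6)
river: ρ → (-6,15,12)
river: ρ → (12,9,-9)
river: ρ → (-9,9,12)
closes: descent 1, river 6
min |a| on river = 3

3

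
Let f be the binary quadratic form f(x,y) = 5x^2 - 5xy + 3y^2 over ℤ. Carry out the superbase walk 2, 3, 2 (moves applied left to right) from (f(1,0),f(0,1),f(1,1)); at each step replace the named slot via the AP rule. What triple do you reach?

start (5,3,3) = (f(1,0),f(0,1),f(1,1))
replace slot 2: 2·(5+3) − 3 = 13 → (5,13,3)
replace slot 3: 2·(5+13) − 3 = 33 → (5,13,33)
replace slot 2: 2·(5+33) − 13 = 63 → (5,63,33)

5,63,33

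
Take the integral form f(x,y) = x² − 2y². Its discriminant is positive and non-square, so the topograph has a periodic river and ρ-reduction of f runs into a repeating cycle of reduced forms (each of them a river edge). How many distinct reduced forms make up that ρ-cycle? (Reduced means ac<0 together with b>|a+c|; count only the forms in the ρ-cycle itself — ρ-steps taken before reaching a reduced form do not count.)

D = 8, ⌊√D⌋ = 2
descent: ρ → (-2,0,1)
descent: ρ → (1,2,-1)  [lands on river]
river: ρ → (-1,2,1)
ρ-cycle length = 2 (tail of 2 descent steps not counted)

2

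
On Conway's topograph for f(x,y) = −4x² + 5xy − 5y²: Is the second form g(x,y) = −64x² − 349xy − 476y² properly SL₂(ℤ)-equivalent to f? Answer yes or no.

D₁ = -55, D₂ = -55
f is negative-definite; reduce −f:
−f: translate: b→3 (≡-5 mod 8), so (4,-5,5)→(4,3,4)
−f: reduced (well bottom): (4,3,4) with a≤c, −a<b≤a
flip sign back: reduced form of f is (-4,-3,-4)
g is negative-definite; reduce −g:
−g: translate: b→-35 (≡349 mod 128), so (64,349,476)→(64,-35,5)
−g: flip: (64,-35,5)→(5,35,64)
−g: translate: b→5 (≡35 mod 10), so (5,35,64)→(5,5,4)
−g: flip: (5,5,4)→(4,-5,5)
−g: translate: b→3 (≡-5 mod 8), so (4,-5,5)→(4,3,4)
−g: reduced (well bottom): (4,3,4) with a≤c, −a<b≤a
flip sign back: reduced form of g is (-4,-3,-4)
reduced forms (-4, -3, -4) vs (-4, -3, -4) ⇒ equivalent

yes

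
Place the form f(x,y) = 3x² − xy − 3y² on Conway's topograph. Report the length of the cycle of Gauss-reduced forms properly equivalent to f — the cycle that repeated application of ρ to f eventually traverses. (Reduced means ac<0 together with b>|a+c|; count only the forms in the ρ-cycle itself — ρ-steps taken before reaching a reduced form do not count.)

D = 37, ⌊√D⌋ = 6
descent: ρ → (-3,1,3)  [lands on river]
river: ρ → (3,5,-1)
river: ρ → (-1,5,3)
river: ρ → (3,1,-3)
river: ρ → (-3,5,1)
river: ρ → (1,5,-3)
ρ-cycle length = 6 (tail of 1 descent step not counted)

6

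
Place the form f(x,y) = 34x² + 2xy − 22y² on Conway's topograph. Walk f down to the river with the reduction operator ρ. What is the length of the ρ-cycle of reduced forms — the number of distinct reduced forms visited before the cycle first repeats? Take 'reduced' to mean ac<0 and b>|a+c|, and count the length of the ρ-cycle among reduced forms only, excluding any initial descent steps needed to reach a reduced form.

D = 2996, ⌊√D⌋ = 54
descent: ρ → (-22,42,14)  [lands on river]
river: ρ → (14,42,-22)
river: ρ → (-22,46,10)
river: ρ → (10,54,-2)
river: ρ → (-2,54,10)
river: ρ → (10,46,-22)
ρ-cycle length = 6 (tail of 1 descent step not counted)

6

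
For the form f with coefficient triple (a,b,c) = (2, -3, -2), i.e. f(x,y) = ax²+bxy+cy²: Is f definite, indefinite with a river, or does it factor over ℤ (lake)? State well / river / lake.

D = b²−4ac = (-3)² − 4·2·(-2) = 25
D = 5² is a perfect square ⇒ form factors over ℤ ⇒ lakes

lake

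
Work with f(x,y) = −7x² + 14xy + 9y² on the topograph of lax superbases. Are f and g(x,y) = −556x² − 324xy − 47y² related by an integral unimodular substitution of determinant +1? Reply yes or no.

D₁ = 448, D₂ = 448
river cycle of f (length 6): (9, 4, -12), (-12, 20, 1), (1, 20, -12), (-12, 4, 9), (9, 14, -7), (-7, 14, 9)
river cycle of g (length 6): (-7, 14, 9), (9, 4, -12), (-12, 20, 1), (1, 20, -12), (-12, 4, 9), (9, 14, -7)
cycles coincide ⇒ equivalent

yes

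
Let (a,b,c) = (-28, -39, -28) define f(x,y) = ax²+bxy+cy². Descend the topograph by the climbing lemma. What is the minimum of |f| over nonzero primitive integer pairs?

translate: b→-17 (≡39 mod 56), so (28,39,28)→(28,-17,17)
flip: (28,-17,17)→(17,17,28)
reduced (well bottom): (17,17,28) with a≤c, −a<b≤a
well minimum |f| = |-17| = 17 (negative-definite)

17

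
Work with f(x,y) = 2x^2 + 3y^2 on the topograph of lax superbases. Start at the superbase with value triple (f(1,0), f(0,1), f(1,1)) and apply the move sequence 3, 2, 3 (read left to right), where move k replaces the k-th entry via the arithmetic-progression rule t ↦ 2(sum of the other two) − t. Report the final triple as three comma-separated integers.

start (2,3,5) = (f(1,0),f(0,1),f(1,1))
replace slot 3: 2·(2+3) − 5 = 5 → (2,3,5)
replace slot 2: 2·(2+5) − 3 = 11 → (2,11,5)
replace slot 3: 2·(2+11) − 5 = 21 → (2,11,21)

2,11,21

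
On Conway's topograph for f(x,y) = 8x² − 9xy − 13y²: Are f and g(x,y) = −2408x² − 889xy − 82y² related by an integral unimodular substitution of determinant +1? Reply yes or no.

D₁ = 497, D₂ = 497
river cycle of f (length 14): (-13, 9, 8), (8, 7, -14), (-14, 21, 1), (1, 21, -14), (-14, 7, 8), (8, 9, -13), (-13, 17, 4), (4, 15, -17), (-17, 19, 2), (2, 21, -7), … (4 more)
river cycle of g (length 14): (-13, 9, 8), (8, 7, -14), (-14, 21, 1), (1, 21, -14), (-14, 7, 8), (8, 9, -13), (-13, 17, 4), (4, 15, -17), (-17, 19, 2), (2, 21, -7), … (4 more)
cycles coincide ⇒ equivalent

yes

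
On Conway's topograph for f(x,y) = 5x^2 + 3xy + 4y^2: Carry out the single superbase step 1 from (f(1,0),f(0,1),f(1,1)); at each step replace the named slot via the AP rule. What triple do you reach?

start (5,4,12) = (f(1,0),f(0,1),f(1,1))
replace slot 1: 2·(4+12) − 5 = 27 → (27,4,12)

27,4,12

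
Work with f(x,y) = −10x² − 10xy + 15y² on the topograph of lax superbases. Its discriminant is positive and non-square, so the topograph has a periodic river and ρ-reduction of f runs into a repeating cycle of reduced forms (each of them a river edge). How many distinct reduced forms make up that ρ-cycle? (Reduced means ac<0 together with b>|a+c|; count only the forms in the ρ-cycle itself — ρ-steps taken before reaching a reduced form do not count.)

D = 700, ⌊√D⌋ = 26
descent: ρ → (15,10,-10)  [lands on river]
river: ρ → (-10,10,15)
river: ρ → (15,20,-5)
river: ρ → (-5,20,15)
ρ-cycle length = 4 (tail of 1 descent step not counted)

4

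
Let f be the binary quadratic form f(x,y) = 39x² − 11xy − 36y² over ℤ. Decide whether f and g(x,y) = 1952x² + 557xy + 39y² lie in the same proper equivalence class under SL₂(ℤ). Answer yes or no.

D₁ = 5737, D₂ = 5737
river cycle of f (length 190): (-36, 11, 39), (39, 67, -8), (-8, 61, 63), (63, 65, -6), (-6, 67, 52), (52, 37, -21), (-21, 47, 42), (42, 37, -26), (-26, 67, 12), (12, 53, -61), … (180 more)
river cycle of g (length 190): (39, 67, -8), (-8, 61, 63), (63, 65, -6), (-6, 67, 52), (52, 37, -21), (-21, 47, 42), (42, 37, -26), (-26, 67, 12), (12, 53, -61), (-61, 69, 4), … (180 more)
cycles coincide ⇒ equivalent

yes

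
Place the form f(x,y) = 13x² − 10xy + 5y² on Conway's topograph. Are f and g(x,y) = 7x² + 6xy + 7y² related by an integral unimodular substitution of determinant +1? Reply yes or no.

D₁ = -160, D₂ = -160
f: flip: (13,-10,5)→(5,10,13)
f: translate: b→0 (≡10 mod 10), so (5,10,13)→(5,0,8)
f: reduced (well bottom): (5,0,8) with a≤c, −a<b≤a
g: reduced (well bottom): (7,6,7) with a≤c, −a<b≤a
reduced forms (5, 0, 8) vs (7, 6, 7) ⇒ inequivalent

no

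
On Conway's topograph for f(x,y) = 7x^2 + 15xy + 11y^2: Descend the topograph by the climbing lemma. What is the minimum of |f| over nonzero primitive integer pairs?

translate: b→1 (≡15 mod 14), so (7,15,11)→(7,1,3)
flip: (7,1,3)→(3,-1,7)
reduced (well bottom): (3,-1,7) with a≤c, −a<b≤a
well minimum = a = 3

3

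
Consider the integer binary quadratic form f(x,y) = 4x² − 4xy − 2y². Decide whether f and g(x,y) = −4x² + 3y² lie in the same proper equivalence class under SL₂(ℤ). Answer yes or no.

D₁ = 48, D₂ = 48
river cycle of f (length 2): (-2, 4, 4), (4, 4, -2)
river cycle of g (length 2): (3, 6, -1), (-1, 6, 3)
cycles differ ⇒ inequivalent

no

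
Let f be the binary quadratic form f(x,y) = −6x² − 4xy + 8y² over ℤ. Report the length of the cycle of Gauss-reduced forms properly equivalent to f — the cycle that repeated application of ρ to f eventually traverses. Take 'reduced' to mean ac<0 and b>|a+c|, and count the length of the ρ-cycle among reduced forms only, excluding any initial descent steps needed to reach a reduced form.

D = 208, ⌊√D⌋ = 14
descent: ρ → (8,4,-6)  [lands on river]
river: ρ → (-6,8,6)
river: ρ → (6,4,-8)
river: ρ → (-8,12,2)
river: ρ → (2,12,-8)
river: ρ → (-8,4,6)
river: ρ → (6,8,-6)
river: ρ → (-6,4,8)
river: ρ → (8,12,-2)
river: ρ → (-2,12,8)
ρ-cycle length = 10 (tail of 1 descent step not counted)

10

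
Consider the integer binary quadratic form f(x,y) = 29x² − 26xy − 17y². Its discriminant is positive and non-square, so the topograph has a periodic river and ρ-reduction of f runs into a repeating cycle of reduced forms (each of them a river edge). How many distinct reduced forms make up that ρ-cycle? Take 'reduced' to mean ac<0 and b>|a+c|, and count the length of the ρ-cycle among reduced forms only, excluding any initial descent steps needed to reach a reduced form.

D = 2648, ⌊√D⌋ = 51
descent: ρ → (-17,26,29)  [lands on river]
river: ρ → (29,32,-14)
river: ρ → (-14,24,37)
river: ρ → (37,50,-1)
river: ρ → (-1,50,37)
river: ρ → (37,24,-14)
river: ρ → (-14,32,29)
river: ρ → (29,26,-17)
river: ρ → (-17,42,13)
river: ρ → (13,36,-26)
river: ρ → (-26,16,23)
river: ρ → (23,30,-19)
river: ρ → (-19,46,7)
river: ρ → (7,38,-43)
river: ρ → (-43,48,2)
river: ρ → (2,48,-43)
river: ρ → (-43,38,7)
river: ρ → (7,46,-19)
river: ρ → (-19,30,23)
river: ρ → (23,16,-26)
river: ρ → (-26,36,13)
river: ρ → (13,42,-17)
ρ-cycle length = 22 (tail of 1 descent step not counted)

22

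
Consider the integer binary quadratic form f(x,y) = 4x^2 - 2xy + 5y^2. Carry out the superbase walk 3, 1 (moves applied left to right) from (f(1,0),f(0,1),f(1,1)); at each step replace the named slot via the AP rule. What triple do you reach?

start (4,5,7) = (f(1,0),f(0,1),f(1,1))
replace slot 3: 2·(4+5) − 7 = 11 → (4,5,11)
replace slot 1: 2·(5+11) − 4 = 28 → (28,5,11)

28,5,11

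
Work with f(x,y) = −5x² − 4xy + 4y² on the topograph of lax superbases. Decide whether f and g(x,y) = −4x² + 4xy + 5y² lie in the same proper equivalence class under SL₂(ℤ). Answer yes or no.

D₁ = 96, D₂ = 96
river cycle of f (length 4): (4, 4, -5), (-5, 6, 3), (3, 6, -5), (-5, 4, 4)
river cycle of g (length 4): (5, 6, -3), (-3, 6, 5), (5, 4, -4), (-4, 4, 5)
cycles differ ⇒ inequivalent

no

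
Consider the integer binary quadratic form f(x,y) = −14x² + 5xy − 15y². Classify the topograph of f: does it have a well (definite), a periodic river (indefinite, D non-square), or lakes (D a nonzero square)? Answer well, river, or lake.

D = b²−4ac = 5² − 4·(-14)·(-15) = -815
D < 0 ⇒ definite ⇒ every region one sign ⇒ single well

well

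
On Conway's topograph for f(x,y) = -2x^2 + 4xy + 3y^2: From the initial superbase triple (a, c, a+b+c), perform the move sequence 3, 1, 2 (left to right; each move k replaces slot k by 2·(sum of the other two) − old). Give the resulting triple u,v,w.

start (-2,3,5) = (f(1,0),f(0,1),f(1,1))
replace slot 3: 2·((-2)+3) − 5 = -3 → (-2,3,-3)
replace slot 1: 2·(3+(-3)) − (-2) = 2 → (2,3,-3)
replace slot 2: 2·(2+(-3)) − 3 = -5 → (2,-5,-3)

2,-5,-3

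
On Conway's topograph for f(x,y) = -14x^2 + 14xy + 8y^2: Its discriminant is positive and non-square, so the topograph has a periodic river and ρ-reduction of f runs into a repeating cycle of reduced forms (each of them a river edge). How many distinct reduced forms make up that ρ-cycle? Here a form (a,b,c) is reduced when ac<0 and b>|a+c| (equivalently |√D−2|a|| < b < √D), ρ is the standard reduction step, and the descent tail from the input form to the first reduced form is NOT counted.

D = 644, ⌊√D⌋ = 25
river: ρ → (8,18,-10)
river: ρ → (-10,22,4)
river: ρ → (4,18,-20)
river: ρ → (-20,22,2)
river: ρ → (2,22,-20)
river: ρ → (-20,18,4)
river: ρ → (4,22,-10)
river: ρ → (-10,18,8)
river: ρ → (8,14,-14)
river: ρ → (-14,14,8)
ρ-cycle length = 10 (tail of 0 descent steps not counted)

10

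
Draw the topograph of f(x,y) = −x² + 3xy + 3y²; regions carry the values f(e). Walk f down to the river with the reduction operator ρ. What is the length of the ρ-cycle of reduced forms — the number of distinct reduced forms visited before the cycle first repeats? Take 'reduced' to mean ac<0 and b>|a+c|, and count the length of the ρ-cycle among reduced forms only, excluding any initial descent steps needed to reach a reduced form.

D = 21, ⌊√D⌋ = 4
river: ρ → (3,3,-1)
river: ρ → (-1,3,3)
ρ-cycle length = 2 (tail of 0 descent steps not counted)

2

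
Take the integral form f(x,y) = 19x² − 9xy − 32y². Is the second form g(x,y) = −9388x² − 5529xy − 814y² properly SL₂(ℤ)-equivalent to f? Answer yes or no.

D₁ = 2513, D₂ = 2513
river cycle of f (length 34): (19, 29, -22), (-22, 15, 26), (26, 37, -11), (-11, 29, 38), (38, 47, -2), (-2, 49, 14), (14, 35, -23), (-23, 11, 26), (26, 41, -8), (-8, 39, 31), … (24 more)
river cycle of g (length 34): (-22, 15, 26), (26, 37, -11), (-11, 29, 38), (38, 47, -2), (-2, 49, 14), (14, 35, -23), (-23, 11, 26), (26, 41, -8), (-8, 39, 31), (31, 23, -16), … (24 more)
cycles coincide ⇒ equivalent

yes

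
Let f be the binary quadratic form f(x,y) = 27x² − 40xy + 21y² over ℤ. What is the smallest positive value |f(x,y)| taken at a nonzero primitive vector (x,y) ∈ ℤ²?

translate: b→14 (≡-40 mod 54), so (27,-40,21)→(27,14,8)
flip: (27,14,8)→(8,-14,27)
translate: b→2 (≡-14 mod 16), so (8,-14,27)→(8,2,21)
reduced (well bottom): (8,2,21) with a≤c, −a<b≤a
well minimum = a = 8

8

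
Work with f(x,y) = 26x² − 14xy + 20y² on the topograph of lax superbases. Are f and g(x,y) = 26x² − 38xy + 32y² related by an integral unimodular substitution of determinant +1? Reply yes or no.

D₁ = -1884, D₂ = -1884
f: flip: (26,-14,20)→(20,14,26)
f: reduced (well bottom): (20,14,26) with a≤c, −a<b≤a
g: translate: b→14 (≡-38 mod 52), so (26,-38,32)→(26,14,20)
g: flip: (26,14,20)→(20,-14,26)
g: reduced (well bottom): (20,-14,26) with a≤c, −a<b≤a
reduced forms (20, 14, 26) vs (20, -14, 26) ⇒ inequivalent

no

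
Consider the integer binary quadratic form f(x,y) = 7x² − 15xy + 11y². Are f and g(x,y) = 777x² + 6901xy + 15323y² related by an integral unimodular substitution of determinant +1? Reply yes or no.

D₁ = -83, D₂ = -83
f: translate: b→-1 (≡-15 mod 14), so (7,-15,11)→(7,-1,3)
f: flip: (7,-1,3)→(3,1,7)
f: reduced (well bottom): (3,1,7) with a≤c, −a<b≤a
g: translate: b→685 (≡6901 mod 1554), so (777,6901,15323)→(777,685,151)
g: flip: (777,685,151)→(151,-685,777)
g: translate: b→-81 (≡-685 mod 302), so (151,-685,777)→(151,-81,11)
g: flip: (151,-81,11)→(11,81,151)
g: translate: b→-7 (≡81 mod 22), so (11,81,151)→(11,-7,3)
g: flip: (11,-7,3)→(3,7,11)
g: translate: b→1 (≡7 mod 6), so (3,7,11)→(3,1,7)
g: reduced (well bottom): (3,1,7) with a≤c, −a<b≤a
reduced forms (3, 1, 7) vs (3, 1, 7) ⇒ equivalent

yes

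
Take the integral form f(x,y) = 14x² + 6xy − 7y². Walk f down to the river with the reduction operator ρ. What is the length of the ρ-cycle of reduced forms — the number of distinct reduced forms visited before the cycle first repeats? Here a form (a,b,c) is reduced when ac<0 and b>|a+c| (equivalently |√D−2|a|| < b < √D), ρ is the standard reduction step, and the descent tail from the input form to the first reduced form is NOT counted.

D = 428, ⌊√D⌋ = 20
descent: ρ → (-7,8,13)  [lands on river]
river: ρ → (13,18,-2)
river: ρ → (-2,18,13)
river: ρ → (13,8,-7)
river: ρ → (-7,20,1)
river: ρ → (1,20,-7)
ρ-cycle length = 6 (tail of 1 descent step not counted)

6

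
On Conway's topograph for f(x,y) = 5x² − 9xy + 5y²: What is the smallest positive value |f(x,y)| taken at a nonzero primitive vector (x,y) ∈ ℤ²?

translate: b→1 (≡-9 mod 10), so (5,-9,5)→(5,1,1)
flip: (5,1,1)→(1,-1,5)
translate: b→1 (≡-1 mod 2), so (1,-1,5)→(1,1,5)
reduced (well bottom): (1,1,5) with a≤c, −a<b≤a
well minimum = a = 1

1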